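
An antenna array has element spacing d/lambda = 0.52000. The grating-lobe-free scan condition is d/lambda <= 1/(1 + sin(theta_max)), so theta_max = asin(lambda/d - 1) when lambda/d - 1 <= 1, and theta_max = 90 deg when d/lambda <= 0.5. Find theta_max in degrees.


lambda/d - 1 = 1/0.52000 - 1 = 0.9230769
theta_max = asin(0.9230769) = 67.38 deg

67.38 deg


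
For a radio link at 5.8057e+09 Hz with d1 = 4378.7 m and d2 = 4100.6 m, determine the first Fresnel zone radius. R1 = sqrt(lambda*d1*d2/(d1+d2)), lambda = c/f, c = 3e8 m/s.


lambda = c / f = 3.0000e+08 / 5.8057e+09 = 0.05167336 m
R1 = sqrt(0.05167336 * 4378.7 * 4100.6 / (4378.7 + 4100.6)) = 10.46 m

10.46 m


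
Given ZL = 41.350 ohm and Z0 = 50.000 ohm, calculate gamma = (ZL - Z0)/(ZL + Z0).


gamma = (41.350 - 50.000) / (41.350 + 50.000) = -0.09469

-0.09469


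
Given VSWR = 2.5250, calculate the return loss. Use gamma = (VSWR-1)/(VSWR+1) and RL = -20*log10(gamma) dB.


gamma = (2.5250 - 1) / (2.5250 + 1) = 0.4326241
RL = -20 * log10(0.4326241) = 7.278 dB

7.278 dB


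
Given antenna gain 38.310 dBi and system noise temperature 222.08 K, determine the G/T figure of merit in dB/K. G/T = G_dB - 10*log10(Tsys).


G/T = 38.310 - 10*log10(222.08) = 38.310 - 23.46509 = 14.84 dB/K

14.84 dB/K


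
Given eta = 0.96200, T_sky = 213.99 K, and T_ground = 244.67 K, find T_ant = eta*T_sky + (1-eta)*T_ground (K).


T_ant = 0.96200 * 213.99 + (1 - 0.96200) * 244.67 = 215.2 K

215.2 K


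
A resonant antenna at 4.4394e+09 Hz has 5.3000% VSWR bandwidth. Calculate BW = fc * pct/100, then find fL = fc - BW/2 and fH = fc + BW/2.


BW = 4.4394e+09 * 5.3000/100 = 2.352882e+08 Hz
fL = 4.4394e+09 - 2.352882e+08/2 = 4.322e+09 Hz
fH = 4.4394e+09 + 2.352882e+08/2 = 4.557e+09 Hz

BW=2.353e+08 Hz, fL=4.322e+09 Hz, fH=4.557e+09 Hz


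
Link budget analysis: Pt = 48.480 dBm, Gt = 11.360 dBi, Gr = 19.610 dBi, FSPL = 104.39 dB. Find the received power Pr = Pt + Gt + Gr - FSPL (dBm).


Pr = 48.480 + 11.360 + 19.610 - 104.39 = -24.94 dBm

-24.94 dBm


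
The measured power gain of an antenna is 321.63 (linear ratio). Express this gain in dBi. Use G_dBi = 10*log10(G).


G_dBi = 10 * log10(321.63) = 25.07 dBi

25.07 dBi


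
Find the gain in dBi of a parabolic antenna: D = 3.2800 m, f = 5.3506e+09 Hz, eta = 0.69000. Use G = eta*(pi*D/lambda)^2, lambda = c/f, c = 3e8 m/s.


lambda = c / f = 3.0000e+08 / 5.3506e+09 = 0.05606848 m
G_linear = 0.69000 * (pi * 3.2800 / 0.05606848)^2 = 23305.53
G_dBi = 10 * log10(23305.53) = 43.67 dBi

43.67 dBi


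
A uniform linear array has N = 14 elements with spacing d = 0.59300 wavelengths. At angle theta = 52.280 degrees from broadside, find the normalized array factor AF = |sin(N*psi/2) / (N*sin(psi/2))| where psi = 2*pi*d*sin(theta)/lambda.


psi = 2*pi*0.59300*sin(52.280 deg) = 2.947247 rad
AF = |sin(14*2.947247/2) / (14*sin(2.947247/2))| = 0.07018

0.07018


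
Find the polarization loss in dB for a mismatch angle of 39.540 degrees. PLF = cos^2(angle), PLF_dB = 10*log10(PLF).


PLF_linear = cos^2(39.540 deg) = 0.5947191
PLF_dB = 10 * log10(0.5947191) = -2.257 dB

-2.257 dB


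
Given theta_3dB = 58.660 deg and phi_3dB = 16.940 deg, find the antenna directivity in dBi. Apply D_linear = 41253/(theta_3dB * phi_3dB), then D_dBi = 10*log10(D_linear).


D_linear = 41253 / (58.660 * 16.940) = 41.51452
D_dBi = 10 * log10(41.51452) = 16.18 dBi

16.18 dBi


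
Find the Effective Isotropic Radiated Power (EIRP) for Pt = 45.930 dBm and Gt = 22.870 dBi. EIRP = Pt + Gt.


EIRP = Pt + Gt = 45.930 + 22.870 = 68.80 dBm

68.80 dBm


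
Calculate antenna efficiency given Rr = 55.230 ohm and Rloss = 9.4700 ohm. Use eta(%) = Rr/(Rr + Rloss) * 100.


eta = 55.230 / (55.230 + 9.4700) * 100 = 85.36%

85.36%


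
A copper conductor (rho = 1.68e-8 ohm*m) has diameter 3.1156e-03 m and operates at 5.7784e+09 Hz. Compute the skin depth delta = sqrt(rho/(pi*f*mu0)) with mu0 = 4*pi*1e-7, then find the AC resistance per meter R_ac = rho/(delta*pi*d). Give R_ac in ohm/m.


delta = sqrt(1.68e-8 / (pi * 5.7784e+09 * 4*pi*1e-7)) = 8.581653e-07 m
R_ac = 1.68e-8 / (8.581653e-07 * pi * 3.1156e-03) = 2.000 ohm/m

2.000 ohm/m


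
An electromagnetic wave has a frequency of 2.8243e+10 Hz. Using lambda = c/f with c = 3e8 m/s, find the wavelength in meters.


lambda = c / f = 3.0000e+08 / 2.8243e+10 = 0.01062 m

0.01062 m


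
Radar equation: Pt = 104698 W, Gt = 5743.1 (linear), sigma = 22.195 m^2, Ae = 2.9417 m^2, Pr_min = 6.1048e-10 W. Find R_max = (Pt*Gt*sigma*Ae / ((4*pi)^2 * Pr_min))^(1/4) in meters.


R^4 = 104698*5743.1*22.195*2.9417 / ((4*pi)^2 * 6.1048e-10) = 4.072369e+17
R_max = 4.072369e+17^0.25 = 25262 m

25262 m


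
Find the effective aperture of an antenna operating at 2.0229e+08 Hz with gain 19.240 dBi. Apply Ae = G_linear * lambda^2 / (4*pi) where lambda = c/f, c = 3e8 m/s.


lambda = c / f = 3.0000e+08 / 2.0229e+08 = 1.483019 m
G_linear = 10^(19.240/10) = 83.94600
Ae = G_linear * lambda^2 / (4*pi) = 83.94600 * 1.483019^2 / (4*pi) = 14.69 m^2

14.69 m^2


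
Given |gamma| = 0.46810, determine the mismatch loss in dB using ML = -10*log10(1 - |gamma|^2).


ML = -10 * log10(1 - 0.46810^2) = -10 * log10(0.78088239) = 1.074 dB

1.074 dB


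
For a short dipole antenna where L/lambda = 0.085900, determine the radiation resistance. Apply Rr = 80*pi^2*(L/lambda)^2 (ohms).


Rr = 80 * pi^2 * (0.085900)^2 = 80 * 9.869604 * 7.378810e-03 = 5.826 ohm

5.826 ohm


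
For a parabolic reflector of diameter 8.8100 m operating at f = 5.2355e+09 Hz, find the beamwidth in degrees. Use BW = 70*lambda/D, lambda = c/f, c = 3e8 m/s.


lambda = c / f = 3.0000e+08 / 5.2355e+09 = 0.05730112 m
BW = 70 * 0.05730112 / 8.8100 = 0.4553 deg

0.4553 deg


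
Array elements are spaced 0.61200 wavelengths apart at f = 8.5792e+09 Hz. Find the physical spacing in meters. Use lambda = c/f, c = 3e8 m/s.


lambda = c / f = 3.0000e+08 / 8.5792e+09 = 0.03496830 m
d = 0.61200 * 0.03496830 = 0.02140 m

0.02140 m


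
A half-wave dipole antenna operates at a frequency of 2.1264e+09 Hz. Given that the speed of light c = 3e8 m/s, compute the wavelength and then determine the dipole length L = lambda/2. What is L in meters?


lambda = c / f = 3.0000e+08 / 2.1264e+09 = 0.1410835 m
L = lambda / 2 = 0.1410835 / 2 = 0.07054 m

0.07054 m


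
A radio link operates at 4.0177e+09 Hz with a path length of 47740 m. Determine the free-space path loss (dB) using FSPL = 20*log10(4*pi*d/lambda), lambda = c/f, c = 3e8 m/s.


lambda = c / f = 3.0000e+08 / 4.0177e+09 = 0.07466959 m
FSPL = 20 * log10(4*pi*47740/0.07466959) = 138.1 dB

138.1 dB


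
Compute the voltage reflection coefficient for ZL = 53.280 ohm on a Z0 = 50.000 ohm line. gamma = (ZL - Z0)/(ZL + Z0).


gamma = (53.280 - 50.000) / (53.280 + 50.000) = 0.03176

0.03176


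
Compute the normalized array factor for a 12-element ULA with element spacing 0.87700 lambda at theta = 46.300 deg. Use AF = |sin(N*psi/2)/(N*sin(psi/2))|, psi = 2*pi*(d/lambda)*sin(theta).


psi = 2*pi*0.87700*sin(46.300 deg) = 3.983805 rad
AF = |sin(12*3.983805/2) / (12*sin(3.983805/2))| = 0.08606

0.08606


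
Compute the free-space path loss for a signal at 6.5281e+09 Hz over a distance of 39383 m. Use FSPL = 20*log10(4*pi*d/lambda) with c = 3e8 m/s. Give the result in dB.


lambda = c / f = 3.0000e+08 / 6.5281e+09 = 0.04595518 m
FSPL = 20 * log10(4*pi*39383/0.04595518) = 140.6 dB

140.6 dB


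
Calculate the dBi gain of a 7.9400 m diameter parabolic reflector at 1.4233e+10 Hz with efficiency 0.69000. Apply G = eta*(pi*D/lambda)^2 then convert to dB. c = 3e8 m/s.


lambda = c / f = 3.0000e+08 / 1.4233e+10 = 0.02107778 m
G_linear = 0.69000 * (pi * 7.9400 / 0.02107778)^2 = 966362.6
G_dBi = 10 * log10(966362.6) = 59.85 dBi

59.85 dBi


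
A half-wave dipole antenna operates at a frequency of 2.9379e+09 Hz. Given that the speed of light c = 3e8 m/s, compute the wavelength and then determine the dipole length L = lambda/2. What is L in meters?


lambda = c / f = 3.0000e+08 / 2.9379e+09 = 0.1021138 m
L = lambda / 2 = 0.1021138 / 2 = 0.05106 m

0.05106 m


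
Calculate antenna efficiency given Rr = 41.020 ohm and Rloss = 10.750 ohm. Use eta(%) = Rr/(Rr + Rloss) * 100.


eta = 41.020 / (41.020 + 10.750) * 100 = 79.24%

79.24%


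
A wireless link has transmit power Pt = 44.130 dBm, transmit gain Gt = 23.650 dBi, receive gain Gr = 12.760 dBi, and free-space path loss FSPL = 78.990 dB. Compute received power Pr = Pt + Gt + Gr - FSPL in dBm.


Pr = 44.130 + 23.650 + 12.760 - 78.990 = 1.55 dBm

1.55 dBm


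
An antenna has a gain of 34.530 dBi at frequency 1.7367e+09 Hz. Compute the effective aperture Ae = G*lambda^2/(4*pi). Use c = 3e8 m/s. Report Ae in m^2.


lambda = c / f = 3.0000e+08 / 1.7367e+09 = 0.1727414 m
G_linear = 10^(34.530/10) = 2837.919
Ae = G_linear * lambda^2 / (4*pi) = 2837.919 * 0.1727414^2 / (4*pi) = 6.739 m^2

6.739 m^2


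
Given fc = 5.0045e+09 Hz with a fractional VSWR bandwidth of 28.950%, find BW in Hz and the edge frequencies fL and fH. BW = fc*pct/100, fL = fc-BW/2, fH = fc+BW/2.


BW = 5.0045e+09 * 28.950/100 = 1.448803e+09 Hz
fL = 5.0045e+09 - 1.448803e+09/2 = 4.280e+09 Hz
fH = 5.0045e+09 + 1.448803e+09/2 = 5.729e+09 Hz

BW=1.449e+09 Hz, fL=4.280e+09 Hz, fH=5.729e+09 Hz


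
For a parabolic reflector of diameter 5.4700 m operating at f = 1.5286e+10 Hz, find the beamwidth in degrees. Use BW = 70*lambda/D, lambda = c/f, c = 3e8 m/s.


lambda = c / f = 3.0000e+08 / 1.5286e+10 = 0.01962580 m
BW = 70 * 0.01962580 / 5.4700 = 0.2512 deg

0.2512 deg


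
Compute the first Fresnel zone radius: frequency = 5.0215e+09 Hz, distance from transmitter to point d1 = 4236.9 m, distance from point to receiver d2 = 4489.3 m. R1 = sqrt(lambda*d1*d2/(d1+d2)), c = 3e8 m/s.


lambda = c / f = 3.0000e+08 / 5.0215e+09 = 0.05974310 m
R1 = sqrt(0.05974310 * 4236.9 * 4489.3 / (4236.9 + 4489.3)) = 11.41 m

11.41 m


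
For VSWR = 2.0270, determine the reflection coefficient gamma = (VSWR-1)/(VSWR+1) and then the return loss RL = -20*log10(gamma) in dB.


gamma = (2.0270 - 1) / (2.0270 + 1) = 0.3392798
RL = -20 * log10(0.3392798) = 9.389 dB

9.389 dB


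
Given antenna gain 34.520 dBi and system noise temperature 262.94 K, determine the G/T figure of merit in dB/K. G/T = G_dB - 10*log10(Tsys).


G/T = 34.520 - 10*log10(262.94) = 34.520 - 24.19857 = 10.32 dB/K

10.32 dB/K


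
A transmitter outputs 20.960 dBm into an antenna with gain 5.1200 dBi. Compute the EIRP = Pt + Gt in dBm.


EIRP = Pt + Gt = 20.960 + 5.1200 = 26.08 dBm

26.08 dBm


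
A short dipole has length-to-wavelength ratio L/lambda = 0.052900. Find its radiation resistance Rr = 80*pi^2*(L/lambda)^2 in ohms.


Rr = 80 * pi^2 * (0.052900)^2 = 80 * 9.869604 * 2.798410e-03 = 2.210 ohm

2.210 ohm


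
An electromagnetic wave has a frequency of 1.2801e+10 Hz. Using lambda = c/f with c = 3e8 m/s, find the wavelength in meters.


lambda = c / f = 3.0000e+08 / 1.2801e+10 = 0.02344 m

0.02344 m


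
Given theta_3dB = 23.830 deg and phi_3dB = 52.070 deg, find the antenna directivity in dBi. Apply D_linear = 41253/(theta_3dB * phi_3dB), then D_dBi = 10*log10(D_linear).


D_linear = 41253 / (23.830 * 52.070) = 33.24635
D_dBi = 10 * log10(33.24635) = 15.22 dBi

15.22 dBi


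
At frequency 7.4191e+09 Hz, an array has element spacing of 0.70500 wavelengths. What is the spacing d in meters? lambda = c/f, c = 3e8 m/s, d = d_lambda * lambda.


lambda = c / f = 3.0000e+08 / 7.4191e+09 = 0.04043617 m
d = 0.70500 * 0.04043617 = 0.02851 m

0.02851 m


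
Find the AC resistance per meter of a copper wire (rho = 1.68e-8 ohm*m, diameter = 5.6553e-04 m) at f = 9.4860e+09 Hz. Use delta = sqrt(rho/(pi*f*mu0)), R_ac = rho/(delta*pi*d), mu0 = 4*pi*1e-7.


delta = sqrt(1.68e-8 / (pi * 9.4860e+09 * 4*pi*1e-7)) = 6.697816e-07 m
R_ac = 1.68e-8 / (6.697816e-07 * pi * 5.6553e-04) = 14.12 ohm/m

14.12 ohm/m


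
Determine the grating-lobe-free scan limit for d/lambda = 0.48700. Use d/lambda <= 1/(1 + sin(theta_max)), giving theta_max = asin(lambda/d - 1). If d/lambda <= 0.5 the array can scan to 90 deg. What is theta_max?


lambda/d - 1 = 1/0.48700 - 1 = 1.053388 >= 1
d/lambda <= 0.5, so the array can scan to endfire without grating lobes: theta_max = 90 deg

90 deg


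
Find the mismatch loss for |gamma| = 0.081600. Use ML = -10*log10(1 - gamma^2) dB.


ML = -10 * log10(1 - 0.081600^2) = -10 * log10(0.99334144) = 0.02901 dB

0.02901 dB


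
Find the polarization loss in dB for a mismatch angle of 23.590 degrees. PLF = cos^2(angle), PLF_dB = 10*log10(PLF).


PLF_linear = cos^2(23.590 deg) = 0.8398487
PLF_dB = 10 * log10(0.8398487) = -0.7580 dB

-0.7580 dB


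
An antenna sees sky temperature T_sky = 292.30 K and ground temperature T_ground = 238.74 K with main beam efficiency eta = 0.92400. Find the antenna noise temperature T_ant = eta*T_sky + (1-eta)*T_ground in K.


T_ant = 0.92400 * 292.30 + (1 - 0.92400) * 238.74 = 288.2 K

288.2 K


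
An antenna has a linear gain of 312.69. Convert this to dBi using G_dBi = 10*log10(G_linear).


G_dBi = 10 * log10(312.69) = 24.95 dBi

24.95 dBi


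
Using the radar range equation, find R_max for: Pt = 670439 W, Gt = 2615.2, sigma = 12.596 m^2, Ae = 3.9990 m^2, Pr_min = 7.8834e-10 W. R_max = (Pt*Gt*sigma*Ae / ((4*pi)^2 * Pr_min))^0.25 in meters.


R^4 = 670439*2615.2*12.596*3.9990 / ((4*pi)^2 * 7.8834e-10) = 7.094388e+17
R_max = 7.094388e+17^0.25 = 29022 m

29022 m


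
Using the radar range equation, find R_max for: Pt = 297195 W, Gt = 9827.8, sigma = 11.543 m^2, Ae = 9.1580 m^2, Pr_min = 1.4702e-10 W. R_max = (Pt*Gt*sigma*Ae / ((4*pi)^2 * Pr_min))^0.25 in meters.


R^4 = 297195*9827.8*11.543*9.1580 / ((4*pi)^2 * 1.4702e-10) = 1.329906e+19
R_max = 1.329906e+19^0.25 = 60389 m

60389 m


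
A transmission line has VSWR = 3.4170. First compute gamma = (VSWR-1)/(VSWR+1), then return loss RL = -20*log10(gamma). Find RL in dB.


gamma = (3.4170 - 1) / (3.4170 + 1) = 0.5472040
RL = -20 * log10(0.5472040) = 5.237 dB

5.237 dB


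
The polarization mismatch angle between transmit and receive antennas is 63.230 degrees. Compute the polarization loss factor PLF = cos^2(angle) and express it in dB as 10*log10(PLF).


PLF_linear = cos^2(63.230 deg) = 0.2028693
PLF_dB = 10 * log10(0.2028693) = -6.928 dB

-6.928 dB


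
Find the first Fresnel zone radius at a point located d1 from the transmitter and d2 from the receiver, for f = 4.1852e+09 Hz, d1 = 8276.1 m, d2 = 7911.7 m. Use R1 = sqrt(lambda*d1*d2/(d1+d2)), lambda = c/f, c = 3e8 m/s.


lambda = c / f = 3.0000e+08 / 4.1852e+09 = 0.07168116 m
R1 = sqrt(0.07168116 * 8276.1 * 7911.7 / (8276.1 + 7911.7)) = 17.03 m

17.03 m


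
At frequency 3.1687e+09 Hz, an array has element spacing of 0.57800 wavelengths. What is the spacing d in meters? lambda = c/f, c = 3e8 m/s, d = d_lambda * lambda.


lambda = c / f = 3.0000e+08 / 3.1687e+09 = 0.09467605 m
d = 0.57800 * 0.09467605 = 0.05472 m

0.05472 m


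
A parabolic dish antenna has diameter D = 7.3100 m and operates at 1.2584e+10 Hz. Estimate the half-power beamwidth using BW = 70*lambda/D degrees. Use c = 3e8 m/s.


lambda = c / f = 3.0000e+08 / 1.2584e+10 = 0.02383980 m
BW = 70 * 0.02383980 / 7.3100 = 0.2283 deg

0.2283 deg


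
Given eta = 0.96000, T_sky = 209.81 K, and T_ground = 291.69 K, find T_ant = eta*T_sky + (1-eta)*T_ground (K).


T_ant = 0.96000 * 209.81 + (1 - 0.96000) * 291.69 = 213.1 K

213.1 K


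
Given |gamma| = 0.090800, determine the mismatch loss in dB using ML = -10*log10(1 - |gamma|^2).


ML = -10 * log10(1 - 0.090800^2) = -10 * log10(0.99175536) = 0.03595 dB

0.03595 dB


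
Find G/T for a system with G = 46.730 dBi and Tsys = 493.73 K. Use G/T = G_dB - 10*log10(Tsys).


G/T = 46.730 - 10*log10(493.73) = 46.730 - 26.93490 = 19.80 dB/K

19.80 dB/K


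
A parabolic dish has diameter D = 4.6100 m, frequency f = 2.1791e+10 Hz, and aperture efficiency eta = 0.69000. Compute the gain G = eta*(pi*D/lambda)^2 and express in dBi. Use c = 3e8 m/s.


lambda = c / f = 3.0000e+08 / 2.1791e+10 = 0.01376715 m
G_linear = 0.69000 * (pi * 4.6100 / 0.01376715)^2 = 763594.2
G_dBi = 10 * log10(763594.2) = 58.83 dBi

58.83 dBi


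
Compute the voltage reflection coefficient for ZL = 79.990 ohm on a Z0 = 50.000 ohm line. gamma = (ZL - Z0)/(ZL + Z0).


gamma = (79.990 - 50.000) / (79.990 + 50.000) = 0.2307

0.2307


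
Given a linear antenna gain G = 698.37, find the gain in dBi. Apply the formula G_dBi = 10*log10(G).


G_dBi = 10 * log10(698.37) = 28.44 dBi

28.44 dBi


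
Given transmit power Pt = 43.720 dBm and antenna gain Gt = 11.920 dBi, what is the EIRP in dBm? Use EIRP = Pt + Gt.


EIRP = Pt + Gt = 43.720 + 11.920 = 55.64 dBm

55.64 dBm


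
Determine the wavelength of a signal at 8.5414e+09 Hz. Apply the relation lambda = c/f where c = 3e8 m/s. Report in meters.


lambda = c / f = 3.0000e+08 / 8.5414e+09 = 0.03512 m

0.03512 m


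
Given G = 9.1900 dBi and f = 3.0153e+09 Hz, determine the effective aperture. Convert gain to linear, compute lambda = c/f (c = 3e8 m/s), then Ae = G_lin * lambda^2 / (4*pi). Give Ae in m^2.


lambda = c / f = 3.0000e+08 / 3.0153e+09 = 0.09949259 m
G_linear = 10^(9.1900/10) = 8.298508
Ae = G_linear * lambda^2 / (4*pi) = 8.298508 * 0.09949259^2 / (4*pi) = 6.537e-03 m^2

6.537e-03 m^2


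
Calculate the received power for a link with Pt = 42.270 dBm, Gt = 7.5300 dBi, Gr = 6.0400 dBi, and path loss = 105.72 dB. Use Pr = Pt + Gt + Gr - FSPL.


Pr = 42.270 + 7.5300 + 6.0400 - 105.72 = -49.88 dBm

-49.88 dBm


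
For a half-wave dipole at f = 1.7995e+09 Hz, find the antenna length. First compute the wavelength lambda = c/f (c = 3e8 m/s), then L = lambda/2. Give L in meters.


lambda = c / f = 3.0000e+08 / 1.7995e+09 = 0.1667130 m
L = lambda / 2 = 0.1667130 / 2 = 0.08336 m

0.08336 m


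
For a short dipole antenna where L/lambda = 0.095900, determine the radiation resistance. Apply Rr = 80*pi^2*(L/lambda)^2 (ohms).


Rr = 80 * pi^2 * (0.095900)^2 = 80 * 9.869604 * 9.196810e-03 = 7.262 ohm

7.262 ohm


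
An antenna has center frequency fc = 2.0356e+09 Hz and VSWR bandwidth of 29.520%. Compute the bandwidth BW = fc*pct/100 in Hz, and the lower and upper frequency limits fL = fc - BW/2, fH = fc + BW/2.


BW = 2.0356e+09 * 29.520/100 = 6.009091e+08 Hz
fL = 2.0356e+09 - 6.009091e+08/2 = 1.735e+09 Hz
fH = 2.0356e+09 + 6.009091e+08/2 = 2.336e+09 Hz

BW=6.009e+08 Hz, fL=1.735e+09 Hz, fH=2.336e+09 Hz


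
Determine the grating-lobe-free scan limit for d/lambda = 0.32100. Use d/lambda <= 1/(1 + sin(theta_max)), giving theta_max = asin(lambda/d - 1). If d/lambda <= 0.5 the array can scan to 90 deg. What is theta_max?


lambda/d - 1 = 1/0.32100 - 1 = 2.115265 >= 1
d/lambda <= 0.5, so the array can scan to endfire without grating lobes: theta_max = 90 deg

90 deg


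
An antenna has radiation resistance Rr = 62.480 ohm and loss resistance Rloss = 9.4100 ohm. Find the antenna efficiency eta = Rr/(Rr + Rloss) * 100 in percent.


eta = 62.480 / (62.480 + 9.4100) * 100 = 86.91%

86.91%


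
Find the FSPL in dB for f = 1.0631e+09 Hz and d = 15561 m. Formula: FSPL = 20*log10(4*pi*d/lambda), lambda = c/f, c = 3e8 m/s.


lambda = c / f = 3.0000e+08 / 1.0631e+09 = 0.2821936 m
FSPL = 20 * log10(4*pi*15561/0.2821936) = 116.8 dB

116.8 dB


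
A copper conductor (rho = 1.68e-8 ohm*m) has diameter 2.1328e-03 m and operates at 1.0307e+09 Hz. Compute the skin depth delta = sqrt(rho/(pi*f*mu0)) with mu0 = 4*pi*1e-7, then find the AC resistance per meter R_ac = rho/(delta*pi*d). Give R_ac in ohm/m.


delta = sqrt(1.68e-8 / (pi * 1.0307e+09 * 4*pi*1e-7)) = 2.031929e-06 m
R_ac = 1.68e-8 / (2.031929e-06 * pi * 2.1328e-03) = 1.234 ohm/m

1.234 ohm/m


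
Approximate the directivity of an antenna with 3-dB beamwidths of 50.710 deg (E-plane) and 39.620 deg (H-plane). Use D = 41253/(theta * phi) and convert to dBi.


D_linear = 41253 / (50.710 * 39.620) = 20.53277
D_dBi = 10 * log10(20.53277) = 13.12 dBi

13.12 dBi


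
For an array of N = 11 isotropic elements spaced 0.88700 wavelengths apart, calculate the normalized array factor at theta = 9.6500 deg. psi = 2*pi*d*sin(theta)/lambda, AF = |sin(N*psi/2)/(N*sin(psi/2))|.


psi = 2*pi*0.88700*sin(9.6500 deg) = 0.9342282 rad
AF = |sin(11*0.9342282/2) / (11*sin(0.9342282/2))| = 0.1838

0.1838


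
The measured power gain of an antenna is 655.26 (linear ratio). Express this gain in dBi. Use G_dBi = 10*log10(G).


G_dBi = 10 * log10(655.26) = 28.16 dBi

28.16 dBi


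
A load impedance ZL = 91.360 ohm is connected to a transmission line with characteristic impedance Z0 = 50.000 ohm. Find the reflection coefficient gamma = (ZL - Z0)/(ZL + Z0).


gamma = (91.360 - 50.000) / (91.360 + 50.000) = 0.2926

0.2926


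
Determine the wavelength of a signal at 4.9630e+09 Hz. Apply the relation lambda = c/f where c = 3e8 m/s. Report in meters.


lambda = c / f = 3.0000e+08 / 4.9630e+09 = 0.06045 m

0.06045 m


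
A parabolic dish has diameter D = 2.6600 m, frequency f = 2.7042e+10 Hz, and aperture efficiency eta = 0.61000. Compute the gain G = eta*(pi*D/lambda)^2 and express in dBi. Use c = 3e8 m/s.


lambda = c / f = 3.0000e+08 / 2.7042e+10 = 0.01109385 m
G_linear = 0.61000 * (pi * 2.6600 / 0.01109385)^2 = 346121.3
G_dBi = 10 * log10(346121.3) = 55.39 dBi

55.39 dBi


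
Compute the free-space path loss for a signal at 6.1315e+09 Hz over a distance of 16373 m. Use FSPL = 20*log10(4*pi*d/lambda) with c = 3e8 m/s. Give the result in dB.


lambda = c / f = 3.0000e+08 / 6.1315e+09 = 0.04892767 m
FSPL = 20 * log10(4*pi*16373/0.04892767) = 132.5 dB

132.5 dB


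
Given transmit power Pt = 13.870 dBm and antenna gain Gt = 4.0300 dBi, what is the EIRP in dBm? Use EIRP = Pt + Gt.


EIRP = Pt + Gt = 13.870 + 4.0300 = 17.90 dBm

17.90 dBm


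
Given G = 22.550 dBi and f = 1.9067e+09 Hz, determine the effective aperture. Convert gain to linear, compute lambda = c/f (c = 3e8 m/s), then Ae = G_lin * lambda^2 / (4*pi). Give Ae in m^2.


lambda = c / f = 3.0000e+08 / 1.9067e+09 = 0.1573399 m
G_linear = 10^(22.550/10) = 179.8871
Ae = G_linear * lambda^2 / (4*pi) = 179.8871 * 0.1573399^2 / (4*pi) = 0.3544 m^2

0.3544 m^2


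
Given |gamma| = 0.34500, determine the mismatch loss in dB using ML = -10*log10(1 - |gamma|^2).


ML = -10 * log10(1 - 0.34500^2) = -10 * log10(0.880975) = 0.5504 dB

0.5504 dB


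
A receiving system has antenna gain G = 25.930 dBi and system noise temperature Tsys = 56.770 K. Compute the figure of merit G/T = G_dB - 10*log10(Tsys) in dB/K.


G/T = 25.930 - 10*log10(56.770) = 25.930 - 17.54119 = 8.389 dB/K

8.389 dB/K


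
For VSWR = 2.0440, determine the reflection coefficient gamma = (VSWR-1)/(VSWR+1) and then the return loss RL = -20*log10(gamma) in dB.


gamma = (2.0440 - 1) / (2.0440 + 1) = 0.3429698
RL = -20 * log10(0.3429698) = 9.295 dB

9.295 dB


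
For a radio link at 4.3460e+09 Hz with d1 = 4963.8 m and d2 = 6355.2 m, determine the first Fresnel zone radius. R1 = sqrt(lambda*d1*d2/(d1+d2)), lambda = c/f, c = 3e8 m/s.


lambda = c / f = 3.0000e+08 / 4.3460e+09 = 0.06902899 m
R1 = sqrt(0.06902899 * 4963.8 * 6355.2 / (4963.8 + 6355.2)) = 13.87 m

13.87 m


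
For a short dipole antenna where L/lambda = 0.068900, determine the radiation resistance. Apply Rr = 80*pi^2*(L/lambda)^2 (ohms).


Rr = 80 * pi^2 * (0.068900)^2 = 80 * 9.869604 * 4.747210e-03 = 3.748 ohm

3.748 ohm


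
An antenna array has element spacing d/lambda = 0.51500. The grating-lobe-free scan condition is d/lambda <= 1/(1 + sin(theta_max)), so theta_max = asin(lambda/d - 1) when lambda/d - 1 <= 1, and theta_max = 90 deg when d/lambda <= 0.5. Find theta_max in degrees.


lambda/d - 1 = 1/0.51500 - 1 = 0.9417476
theta_max = asin(0.9417476) = 70.35 deg

70.35 deg


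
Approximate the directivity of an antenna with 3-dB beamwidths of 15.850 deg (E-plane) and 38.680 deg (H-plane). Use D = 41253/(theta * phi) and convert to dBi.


D_linear = 41253 / (15.850 * 38.680) = 67.28834
D_dBi = 10 * log10(67.28834) = 18.28 dBi

18.28 dBi


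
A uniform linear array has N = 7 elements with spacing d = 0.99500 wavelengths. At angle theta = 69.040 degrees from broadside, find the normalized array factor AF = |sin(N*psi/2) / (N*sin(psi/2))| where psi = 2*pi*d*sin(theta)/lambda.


psi = 2*pi*0.99500*sin(69.040 deg) = 5.838092 rad
AF = |sin(7*5.838092/2) / (7*sin(5.838092/2))| = 0.6472

0.6472


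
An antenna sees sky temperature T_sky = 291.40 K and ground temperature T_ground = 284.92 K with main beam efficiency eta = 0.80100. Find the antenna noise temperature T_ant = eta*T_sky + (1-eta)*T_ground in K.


T_ant = 0.80100 * 291.40 + (1 - 0.80100) * 284.92 = 290.1 K

290.1 K


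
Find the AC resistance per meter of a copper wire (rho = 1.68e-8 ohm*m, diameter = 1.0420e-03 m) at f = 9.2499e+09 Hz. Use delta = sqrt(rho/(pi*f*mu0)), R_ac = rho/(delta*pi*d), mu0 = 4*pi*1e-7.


delta = sqrt(1.68e-8 / (pi * 9.2499e+09 * 4*pi*1e-7)) = 6.782757e-07 m
R_ac = 1.68e-8 / (6.782757e-07 * pi * 1.0420e-03) = 7.566 ohm/m

7.566 ohm/m


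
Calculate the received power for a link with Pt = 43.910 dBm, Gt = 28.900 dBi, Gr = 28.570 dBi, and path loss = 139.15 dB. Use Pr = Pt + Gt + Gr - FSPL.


Pr = 43.910 + 28.900 + 28.570 - 139.15 = -37.77 dBm

-37.77 dBm


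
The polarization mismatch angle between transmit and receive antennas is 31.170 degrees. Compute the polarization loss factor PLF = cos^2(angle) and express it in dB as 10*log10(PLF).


PLF_linear = cos^2(31.170 deg) = 0.7321119
PLF_dB = 10 * log10(0.7321119) = -1.354 dB

-1.354 dB


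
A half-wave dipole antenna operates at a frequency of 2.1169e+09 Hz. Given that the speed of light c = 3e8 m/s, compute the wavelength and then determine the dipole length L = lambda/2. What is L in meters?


lambda = c / f = 3.0000e+08 / 2.1169e+09 = 0.1417167 m
L = lambda / 2 = 0.1417167 / 2 = 0.07086 m

0.07086 m


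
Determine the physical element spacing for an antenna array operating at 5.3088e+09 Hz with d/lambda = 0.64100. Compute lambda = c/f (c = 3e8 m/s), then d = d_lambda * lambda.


lambda = c / f = 3.0000e+08 / 5.3088e+09 = 0.05650995 m
d = 0.64100 * 0.05650995 = 0.03622 m

0.03622 m


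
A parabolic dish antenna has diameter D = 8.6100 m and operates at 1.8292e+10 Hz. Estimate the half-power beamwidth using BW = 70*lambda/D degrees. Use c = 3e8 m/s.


lambda = c / f = 3.0000e+08 / 1.8292e+10 = 0.01640061 m
BW = 70 * 0.01640061 / 8.6100 = 0.1333 deg

0.1333 deg


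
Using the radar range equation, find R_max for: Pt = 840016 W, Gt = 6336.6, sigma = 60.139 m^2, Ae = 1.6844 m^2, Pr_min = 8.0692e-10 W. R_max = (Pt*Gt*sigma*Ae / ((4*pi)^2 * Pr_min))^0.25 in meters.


R^4 = 840016*6336.6*60.139*1.6844 / ((4*pi)^2 * 8.0692e-10) = 4.231507e+18
R_max = 4.231507e+18^0.25 = 45355 m

45355 m


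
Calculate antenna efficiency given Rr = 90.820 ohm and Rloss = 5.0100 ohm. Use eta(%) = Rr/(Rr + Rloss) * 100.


eta = 90.820 / (90.820 + 5.0100) * 100 = 94.77%

94.77%


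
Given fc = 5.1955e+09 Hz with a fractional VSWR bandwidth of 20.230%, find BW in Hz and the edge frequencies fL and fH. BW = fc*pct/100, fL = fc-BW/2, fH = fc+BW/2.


BW = 5.1955e+09 * 20.230/100 = 1.051050e+09 Hz
fL = 5.1955e+09 - 1.051050e+09/2 = 4.670e+09 Hz
fH = 5.1955e+09 + 1.051050e+09/2 = 5.721e+09 Hz

BW=1.051e+09 Hz, fL=4.670e+09 Hz, fH=5.721e+09 Hz


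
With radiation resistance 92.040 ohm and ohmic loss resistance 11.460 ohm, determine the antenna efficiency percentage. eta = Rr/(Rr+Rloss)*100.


eta = 92.040 / (92.040 + 11.460) * 100 = 88.93%

88.93%


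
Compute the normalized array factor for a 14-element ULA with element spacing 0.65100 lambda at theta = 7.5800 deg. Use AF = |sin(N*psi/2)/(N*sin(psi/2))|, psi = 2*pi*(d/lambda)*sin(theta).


psi = 2*pi*0.65100*sin(7.5800 deg) = 0.5395601 rad
AF = |sin(14*0.5395601/2) / (14*sin(0.5395601/2))| = 0.1590

0.1590


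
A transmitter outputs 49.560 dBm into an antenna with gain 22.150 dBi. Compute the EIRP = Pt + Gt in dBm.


EIRP = Pt + Gt = 49.560 + 22.150 = 71.71 dBm

71.71 dBm


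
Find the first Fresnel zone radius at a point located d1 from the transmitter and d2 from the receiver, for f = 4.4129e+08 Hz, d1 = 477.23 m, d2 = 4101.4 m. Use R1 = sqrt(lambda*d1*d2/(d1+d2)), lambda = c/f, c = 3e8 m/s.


lambda = c / f = 3.0000e+08 / 4.4129e+08 = 0.6798251 m
R1 = sqrt(0.6798251 * 477.23 * 4101.4 / (477.23 + 4101.4)) = 17.05 m

17.05 m


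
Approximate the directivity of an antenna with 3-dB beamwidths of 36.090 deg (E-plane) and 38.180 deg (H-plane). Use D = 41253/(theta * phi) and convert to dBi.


D_linear = 41253 / (36.090 * 38.180) = 29.93869
D_dBi = 10 * log10(29.93869) = 14.76 dBi

14.76 dBi


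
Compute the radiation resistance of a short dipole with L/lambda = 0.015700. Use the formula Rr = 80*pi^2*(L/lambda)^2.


Rr = 80 * pi^2 * (0.015700)^2 = 80 * 9.869604 * 2.464900e-04 = 0.1946 ohm

0.1946 ohm


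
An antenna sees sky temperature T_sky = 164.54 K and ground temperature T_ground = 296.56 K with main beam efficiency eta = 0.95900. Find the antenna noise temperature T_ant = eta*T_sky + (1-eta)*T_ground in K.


T_ant = 0.95900 * 164.54 + (1 - 0.95900) * 296.56 = 170.0 K

170.0 K


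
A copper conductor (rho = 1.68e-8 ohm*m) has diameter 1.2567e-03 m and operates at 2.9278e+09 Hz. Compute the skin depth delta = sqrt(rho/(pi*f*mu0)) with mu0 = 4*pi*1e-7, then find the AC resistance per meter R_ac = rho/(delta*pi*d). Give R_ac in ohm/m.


delta = sqrt(1.68e-8 / (pi * 2.9278e+09 * 4*pi*1e-7)) = 1.205602e-06 m
R_ac = 1.68e-8 / (1.205602e-06 * pi * 1.2567e-03) = 3.530 ohm/m

3.530 ohm/m


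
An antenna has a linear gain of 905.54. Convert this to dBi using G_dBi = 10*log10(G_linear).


G_dBi = 10 * log10(905.54) = 29.57 dBi

29.57 dBi


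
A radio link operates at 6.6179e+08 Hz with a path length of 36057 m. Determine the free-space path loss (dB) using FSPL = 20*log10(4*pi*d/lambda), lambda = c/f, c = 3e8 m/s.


lambda = c / f = 3.0000e+08 / 6.6179e+08 = 0.4533160 m
FSPL = 20 * log10(4*pi*36057/0.4533160) = 120.0 dB

120.0 dB


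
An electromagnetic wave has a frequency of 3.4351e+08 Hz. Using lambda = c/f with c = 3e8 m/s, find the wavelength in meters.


lambda = c / f = 3.0000e+08 / 3.4351e+08 = 0.8733 m

0.8733 m


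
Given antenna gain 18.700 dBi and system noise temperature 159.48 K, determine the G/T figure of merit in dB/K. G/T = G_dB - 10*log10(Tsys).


G/T = 18.700 - 10*log10(159.48) = 18.700 - 22.02706 = -3.327 dB/K

-3.327 dB/K


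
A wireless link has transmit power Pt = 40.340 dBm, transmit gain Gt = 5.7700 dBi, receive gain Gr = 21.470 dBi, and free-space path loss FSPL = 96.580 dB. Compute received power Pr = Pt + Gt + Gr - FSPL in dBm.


Pr = 40.340 + 5.7700 + 21.470 - 96.580 = -29.00 dBm

-29.00 dBm


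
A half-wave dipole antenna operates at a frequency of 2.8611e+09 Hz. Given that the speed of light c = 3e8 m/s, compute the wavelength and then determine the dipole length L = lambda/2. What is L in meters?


lambda = c / f = 3.0000e+08 / 2.8611e+09 = 0.1048548 m
L = lambda / 2 = 0.1048548 / 2 = 0.05243 m

0.05243 m


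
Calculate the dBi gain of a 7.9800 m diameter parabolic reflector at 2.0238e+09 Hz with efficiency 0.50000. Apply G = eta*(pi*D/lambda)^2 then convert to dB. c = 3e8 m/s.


lambda = c / f = 3.0000e+08 / 2.0238e+09 = 0.1482360 m
G_linear = 0.50000 * (pi * 7.9800 / 0.1482360)^2 = 14301.06
G_dBi = 10 * log10(14301.06) = 41.55 dBi

41.55 dBi


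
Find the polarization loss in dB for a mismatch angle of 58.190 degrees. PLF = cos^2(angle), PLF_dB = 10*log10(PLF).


PLF_linear = cos^2(58.190 deg) = 0.2778388
PLF_dB = 10 * log10(0.2778388) = -5.562 dB

-5.562 dB


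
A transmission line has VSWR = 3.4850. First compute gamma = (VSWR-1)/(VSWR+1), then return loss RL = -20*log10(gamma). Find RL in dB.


gamma = (3.4850 - 1) / (3.4850 + 1) = 0.5540691
RL = -20 * log10(0.5540691) = 5.129 dB

5.129 dB


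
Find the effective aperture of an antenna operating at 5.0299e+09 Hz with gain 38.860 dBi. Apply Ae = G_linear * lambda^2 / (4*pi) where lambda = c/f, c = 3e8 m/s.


lambda = c / f = 3.0000e+08 / 5.0299e+09 = 0.05964333 m
G_linear = 10^(38.860/10) = 7691.304
Ae = G_linear * lambda^2 / (4*pi) = 7691.304 * 0.05964333^2 / (4*pi) = 2.177 m^2

2.177 m^2


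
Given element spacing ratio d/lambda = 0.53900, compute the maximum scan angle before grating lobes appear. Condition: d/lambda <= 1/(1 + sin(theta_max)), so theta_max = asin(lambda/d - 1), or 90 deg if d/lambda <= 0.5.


lambda/d - 1 = 1/0.53900 - 1 = 0.8552876
theta_max = asin(0.8552876) = 58.79 deg

58.79 deg


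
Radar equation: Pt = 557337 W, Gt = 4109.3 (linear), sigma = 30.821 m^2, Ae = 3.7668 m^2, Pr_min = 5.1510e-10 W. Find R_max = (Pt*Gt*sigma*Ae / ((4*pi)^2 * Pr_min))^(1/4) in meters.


R^4 = 557337*4109.3*30.821*3.7668 / ((4*pi)^2 * 5.1510e-10) = 3.268841e+18
R_max = 3.268841e+18^0.25 = 42521 m

42521 m


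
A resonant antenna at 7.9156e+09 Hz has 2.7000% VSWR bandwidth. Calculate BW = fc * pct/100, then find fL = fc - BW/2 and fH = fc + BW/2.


BW = 7.9156e+09 * 2.7000/100 = 2.137212e+08 Hz
fL = 7.9156e+09 - 2.137212e+08/2 = 7.809e+09 Hz
fH = 7.9156e+09 + 2.137212e+08/2 = 8.022e+09 Hz

BW=2.137e+08 Hz, fL=7.809e+09 Hz, fH=8.022e+09 Hz


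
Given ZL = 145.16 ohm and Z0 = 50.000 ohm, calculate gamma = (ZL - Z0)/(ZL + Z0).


gamma = (145.16 - 50.000) / (145.16 + 50.000) = 0.4876

0.4876


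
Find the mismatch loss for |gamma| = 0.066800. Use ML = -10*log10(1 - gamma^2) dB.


ML = -10 * log10(1 - 0.066800^2) = -10 * log10(0.99553776) = 0.01942 dB

0.01942 dB


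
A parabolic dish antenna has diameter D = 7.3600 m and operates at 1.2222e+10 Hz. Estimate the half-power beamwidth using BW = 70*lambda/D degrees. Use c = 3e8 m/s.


lambda = c / f = 3.0000e+08 / 1.2222e+10 = 0.02454590 m
BW = 70 * 0.02454590 / 7.3600 = 0.2335 deg

0.2335 deg


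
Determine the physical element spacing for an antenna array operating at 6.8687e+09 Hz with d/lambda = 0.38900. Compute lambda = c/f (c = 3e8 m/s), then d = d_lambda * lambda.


lambda = c / f = 3.0000e+08 / 6.8687e+09 = 0.04367639 m
d = 0.38900 * 0.04367639 = 0.01699 m

0.01699 m


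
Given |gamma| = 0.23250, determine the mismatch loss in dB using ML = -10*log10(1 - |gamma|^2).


ML = -10 * log10(1 - 0.23250^2) = -10 * log10(0.94594375) = 0.2413 dB

0.2413 dB


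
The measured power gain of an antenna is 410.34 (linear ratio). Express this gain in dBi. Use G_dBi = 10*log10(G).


G_dBi = 10 * log10(410.34) = 26.13 dBi

26.13 dBi


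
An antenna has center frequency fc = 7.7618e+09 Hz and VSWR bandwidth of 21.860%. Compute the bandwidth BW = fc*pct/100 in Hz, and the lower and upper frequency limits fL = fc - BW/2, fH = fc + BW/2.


BW = 7.7618e+09 * 21.860/100 = 1.696729e+09 Hz
fL = 7.7618e+09 - 1.696729e+09/2 = 6.913e+09 Hz
fH = 7.7618e+09 + 1.696729e+09/2 = 8.610e+09 Hz

BW=1.697e+09 Hz, fL=6.913e+09 Hz, fH=8.610e+09 Hz


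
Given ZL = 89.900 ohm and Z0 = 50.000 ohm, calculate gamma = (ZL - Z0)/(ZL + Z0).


gamma = (89.900 - 50.000) / (89.900 + 50.000) = 0.2852

0.2852


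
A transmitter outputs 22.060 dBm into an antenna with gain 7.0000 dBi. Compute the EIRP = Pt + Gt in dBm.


EIRP = Pt + Gt = 22.060 + 7.0000 = 29.06 dBm

29.06 dBm


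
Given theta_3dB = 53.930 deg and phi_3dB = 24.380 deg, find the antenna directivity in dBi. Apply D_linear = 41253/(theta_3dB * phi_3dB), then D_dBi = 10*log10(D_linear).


D_linear = 41253 / (53.930 * 24.380) = 31.37555
D_dBi = 10 * log10(31.37555) = 14.97 dBi

14.97 dBi


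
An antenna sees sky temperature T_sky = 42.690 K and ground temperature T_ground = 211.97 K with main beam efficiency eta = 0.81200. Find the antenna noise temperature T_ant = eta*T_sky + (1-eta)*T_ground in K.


T_ant = 0.81200 * 42.690 + (1 - 0.81200) * 211.97 = 74.51 K

74.51 K


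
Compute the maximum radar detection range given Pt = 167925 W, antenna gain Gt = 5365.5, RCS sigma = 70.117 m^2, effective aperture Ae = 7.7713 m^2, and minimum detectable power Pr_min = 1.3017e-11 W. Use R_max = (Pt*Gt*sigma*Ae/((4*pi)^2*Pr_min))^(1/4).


R^4 = 167925*5365.5*70.117*7.7713 / ((4*pi)^2 * 1.3017e-11) = 2.388427e+20
R_max = 2.388427e+20^0.25 = 124316 m

124316 m


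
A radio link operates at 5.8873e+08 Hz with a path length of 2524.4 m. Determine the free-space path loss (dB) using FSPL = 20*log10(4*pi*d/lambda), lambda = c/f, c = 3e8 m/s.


lambda = c / f = 3.0000e+08 / 5.8873e+08 = 0.5095715 m
FSPL = 20 * log10(4*pi*2524.4/0.5095715) = 95.88 dB

95.88 dB


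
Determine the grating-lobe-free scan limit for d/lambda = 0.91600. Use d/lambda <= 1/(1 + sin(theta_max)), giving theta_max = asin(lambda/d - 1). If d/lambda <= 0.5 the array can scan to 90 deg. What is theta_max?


lambda/d - 1 = 1/0.91600 - 1 = 0.09170306
theta_max = asin(0.09170306) = 5.262 deg

5.262 deg


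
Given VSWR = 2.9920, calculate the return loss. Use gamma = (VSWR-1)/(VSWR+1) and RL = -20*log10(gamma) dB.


gamma = (2.9920 - 1) / (2.9920 + 1) = 0.4989980
RL = -20 * log10(0.4989980) = 6.038 dB

6.038 dB


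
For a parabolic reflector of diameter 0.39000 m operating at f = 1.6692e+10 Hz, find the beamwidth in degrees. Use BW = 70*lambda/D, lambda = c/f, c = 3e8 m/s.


lambda = c / f = 3.0000e+08 / 1.6692e+10 = 0.01797268 m
BW = 70 * 0.01797268 / 0.39000 = 3.226 deg

3.226 deg


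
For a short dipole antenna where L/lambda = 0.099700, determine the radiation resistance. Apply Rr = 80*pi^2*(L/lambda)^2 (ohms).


Rr = 80 * pi^2 * (0.099700)^2 = 80 * 9.869604 * 9.940090e-03 = 7.848 ohm

7.848 ohm


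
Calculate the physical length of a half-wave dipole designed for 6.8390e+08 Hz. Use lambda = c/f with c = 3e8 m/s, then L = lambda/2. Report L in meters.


lambda = c / f = 3.0000e+08 / 6.8390e+08 = 0.4386606 m
L = lambda / 2 = 0.4386606 / 2 = 0.2193 m

0.2193 m


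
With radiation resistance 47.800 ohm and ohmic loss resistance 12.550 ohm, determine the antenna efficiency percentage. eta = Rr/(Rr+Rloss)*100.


eta = 47.800 / (47.800 + 12.550) * 100 = 79.20%

79.20%


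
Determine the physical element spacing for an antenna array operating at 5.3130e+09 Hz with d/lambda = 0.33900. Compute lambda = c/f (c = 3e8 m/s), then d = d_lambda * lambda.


lambda = c / f = 3.0000e+08 / 5.3130e+09 = 0.05646527 m
d = 0.33900 * 0.05646527 = 0.01914 m

0.01914 m


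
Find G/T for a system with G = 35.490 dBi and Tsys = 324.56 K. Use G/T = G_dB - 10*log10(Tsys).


G/T = 35.490 - 10*log10(324.56) = 35.490 - 25.11295 = 10.38 dB/K

10.38 dB/K


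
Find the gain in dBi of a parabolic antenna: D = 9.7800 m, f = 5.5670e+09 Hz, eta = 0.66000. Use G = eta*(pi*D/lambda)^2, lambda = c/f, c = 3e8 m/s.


lambda = c / f = 3.0000e+08 / 5.5670e+09 = 0.05388899 m
G_linear = 0.66000 * (pi * 9.7800 / 0.05388899)^2 = 214546.4
G_dBi = 10 * log10(214546.4) = 53.32 dBi

53.32 dBi


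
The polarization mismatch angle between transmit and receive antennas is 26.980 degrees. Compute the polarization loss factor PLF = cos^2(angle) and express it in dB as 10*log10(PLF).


PLF_linear = cos^2(26.980 deg) = 0.7941750
PLF_dB = 10 * log10(0.7941750) = -1.001 dB

-1.001 dB


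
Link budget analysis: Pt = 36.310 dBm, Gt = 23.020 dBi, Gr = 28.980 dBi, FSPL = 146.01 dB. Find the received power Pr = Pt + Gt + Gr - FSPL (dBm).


Pr = 36.310 + 23.020 + 28.980 - 146.01 = -57.70 dBm

-57.70 dBm


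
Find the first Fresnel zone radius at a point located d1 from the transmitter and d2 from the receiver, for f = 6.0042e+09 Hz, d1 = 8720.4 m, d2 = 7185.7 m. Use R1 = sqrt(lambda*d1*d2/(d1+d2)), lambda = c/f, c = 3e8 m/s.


lambda = c / f = 3.0000e+08 / 6.0042e+09 = 0.04996502 m
R1 = sqrt(0.04996502 * 8720.4 * 7185.7 / (8720.4 + 7185.7)) = 14.03 m

14.03 m
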